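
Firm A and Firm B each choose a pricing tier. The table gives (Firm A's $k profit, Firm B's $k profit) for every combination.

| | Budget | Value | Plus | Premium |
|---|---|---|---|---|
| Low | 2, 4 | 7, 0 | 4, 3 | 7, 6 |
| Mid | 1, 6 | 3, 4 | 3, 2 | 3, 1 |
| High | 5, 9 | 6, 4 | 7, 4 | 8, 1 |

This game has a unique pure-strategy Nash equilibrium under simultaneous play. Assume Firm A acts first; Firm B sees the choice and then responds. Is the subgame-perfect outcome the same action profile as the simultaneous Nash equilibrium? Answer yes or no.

no

Solve by backward induction (Firm A leads).
- Low: Firm B compares 4, 0, 3, 6 and picks Premium; Firm A would get 7.
- Mid: Firm B compares 6, 4, 2, 1 and picks Budget; Firm A would get 1.
- High: Firm B compares 9, 4, 4, 1 and picks Budget; Firm A would get 5.
Firm A's induced payoffs are 7, 1, 5, so Firm A commits to Low. Subgame-perfect outcome: (Low, Premium) with payoffs (7, 6).
Now find the simultaneous Nash equilibrium.
Firm A's best replies: Budget→High; Value→Low; Plus→High; Premium→High.
Firm B's best replies: Low→Premium; Mid→Budget; High→Budget.
Only (High, Budget) has each player best-responding; Nash payoffs (5, 9).
Sequential outcome (Low, Premium) differs from the Nash profile (High, Budget).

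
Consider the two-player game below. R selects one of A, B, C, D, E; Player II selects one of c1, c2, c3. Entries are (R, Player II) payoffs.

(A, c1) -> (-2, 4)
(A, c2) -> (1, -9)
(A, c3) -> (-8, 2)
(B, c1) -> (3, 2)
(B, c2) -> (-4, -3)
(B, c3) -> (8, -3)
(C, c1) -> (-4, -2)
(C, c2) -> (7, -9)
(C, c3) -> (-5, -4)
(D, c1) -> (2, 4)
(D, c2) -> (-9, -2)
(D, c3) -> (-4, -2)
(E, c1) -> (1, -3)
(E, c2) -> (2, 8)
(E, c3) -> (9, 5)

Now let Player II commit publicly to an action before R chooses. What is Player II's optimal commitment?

c3

R best-responds to each possible Player II move:
- c1: R compares -2, 3, -4, 2, 1 and picks B; Player II would get 2.
- c2: R compares 1, -4, 7, -9, 2 and picks C; Player II would get -9.
- c3: R compares -8, 8, -5, -4, 9 and picks E; Player II would get 5.
Maximizing over 2, -9, 5, Player II chooses c3. Subgame-perfect outcome: (E, c3) with payoffs (9, 5).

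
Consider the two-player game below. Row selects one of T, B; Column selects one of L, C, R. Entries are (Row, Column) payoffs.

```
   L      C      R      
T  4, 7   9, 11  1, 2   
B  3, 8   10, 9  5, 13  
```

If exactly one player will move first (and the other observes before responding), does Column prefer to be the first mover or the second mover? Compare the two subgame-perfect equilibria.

If Row leads: Column's best replies are T→C, B→R; Row's induced payoffs 9, 5; outcome (T, C), payoffs (9, 11).
If Column leads: Row's best replies are L→T, C→B, R→B; Column's induced payoffs 7, 9, 13; outcome (B, R), payoffs (5, 13).
Column gets 13 moving first and 11 moving second, so Column prefers to move first.

first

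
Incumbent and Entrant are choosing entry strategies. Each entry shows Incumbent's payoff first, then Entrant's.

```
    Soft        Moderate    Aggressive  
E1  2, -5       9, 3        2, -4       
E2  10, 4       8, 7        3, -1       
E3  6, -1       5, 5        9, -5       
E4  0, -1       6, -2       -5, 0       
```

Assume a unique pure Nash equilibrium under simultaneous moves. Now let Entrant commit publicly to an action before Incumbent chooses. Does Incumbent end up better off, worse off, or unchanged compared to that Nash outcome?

Work backward from Incumbent's decision.
- Soft → Incumbent plays E2 (best of 2, 10, 6, 0); Entrant gets 4.
- Moderate → Incumbent plays E1 (best of 9, 8, 5, 6); Entrant gets 3.
- Aggressive → Incumbent plays E3 (best of 2, 3, 9, -5); Entrant gets -5.
Maximizing over 4, 3, -5, Entrant chooses Soft. Subgame-perfect outcome: (E2, Soft) with payoffs (10, 4).
Under simultaneous play:
Incumbent's best replies: Soft→E2; Moderate→E1; Aggressive→E3.
Entrant's best replies: E1→Moderate; E2→Moderate; E3→Moderate; E4→Aggressive.
The unique mutual best reply is (E1, Moderate), giving (9, 3).
Incumbent earns 10 sequentially versus 9 at the Nash outcome: better off.

better off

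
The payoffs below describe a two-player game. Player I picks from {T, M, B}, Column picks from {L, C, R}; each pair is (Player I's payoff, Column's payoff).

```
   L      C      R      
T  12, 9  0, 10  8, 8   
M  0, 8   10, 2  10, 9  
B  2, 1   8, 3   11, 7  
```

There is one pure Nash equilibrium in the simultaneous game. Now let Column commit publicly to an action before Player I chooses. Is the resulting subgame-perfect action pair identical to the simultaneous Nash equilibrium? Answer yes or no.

Backward induction with Column moving first.
- L → Player I plays T (best of 12, 0, 2); Column gets 9.
- C → Player I plays M (best of 0, 10, 8); Column gets 2.
- R → Player I plays B (best of 8, 10, 11); Column gets 7.
Maximizing over 9, 2, 7, Column chooses L. Subgame-perfect outcome: (T, L) with payoffs (12, 9).
For the simultaneous game, intersect best replies.
Player I's best replies: L→T; C→M; R→B.
Column's best replies: T→C; M→R; B→R.
The unique mutual best reply is (B, R), giving (11, 7).
Sequential outcome (T, L) differs from the Nash profile (B, R).

no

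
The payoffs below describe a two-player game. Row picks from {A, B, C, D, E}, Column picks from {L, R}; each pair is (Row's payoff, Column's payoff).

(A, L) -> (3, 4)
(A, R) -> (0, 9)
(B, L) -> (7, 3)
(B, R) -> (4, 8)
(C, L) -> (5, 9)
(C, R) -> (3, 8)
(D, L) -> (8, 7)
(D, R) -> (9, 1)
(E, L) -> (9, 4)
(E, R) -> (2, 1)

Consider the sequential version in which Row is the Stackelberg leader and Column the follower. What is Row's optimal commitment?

Backward induction with Row moving first.
- A → Column plays R (best of 4, 9); Row gets 0.
- B → Column plays R (best of 3, 8); Row gets 4.
- C → Column plays L (best of 9, 8); Row gets 5.
- D → Column plays L (best of 7, 1); Row gets 8.
- E → Column plays L (best of 4, 1); Row gets 9.
Among 0, 4, 5, 8, 9, the best is 9 at E. Subgame-perfect outcome: (E, L) with payoffs (9, 4).

E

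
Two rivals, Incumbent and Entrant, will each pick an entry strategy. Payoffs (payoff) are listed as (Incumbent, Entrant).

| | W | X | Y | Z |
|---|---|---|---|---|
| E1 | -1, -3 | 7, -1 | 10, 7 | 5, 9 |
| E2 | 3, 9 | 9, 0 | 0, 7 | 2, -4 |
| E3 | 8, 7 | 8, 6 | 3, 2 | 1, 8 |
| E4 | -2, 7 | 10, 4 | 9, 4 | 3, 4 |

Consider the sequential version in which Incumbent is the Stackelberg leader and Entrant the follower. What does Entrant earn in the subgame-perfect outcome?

Entrant best-responds to each possible Incumbent move:
- E1: Entrant compares -3, -1, 7, 9 and picks Z; Incumbent would get 5.
- E2: Entrant compares 9, 0, 7, -4 and picks W; Incumbent would get 3.
- E3: Entrant compares 7, 6, 2, 8 and picks Z; Incumbent would get 1.
- E4: Entrant compares 7, 4, 4, 4 and picks W; Incumbent would get -2.
Incumbent's induced payoffs are 5, 3, 1, -2, so Incumbent commits to E1. Subgame-perfect outcome: (E1, Z) with payoffs (5, 9).

9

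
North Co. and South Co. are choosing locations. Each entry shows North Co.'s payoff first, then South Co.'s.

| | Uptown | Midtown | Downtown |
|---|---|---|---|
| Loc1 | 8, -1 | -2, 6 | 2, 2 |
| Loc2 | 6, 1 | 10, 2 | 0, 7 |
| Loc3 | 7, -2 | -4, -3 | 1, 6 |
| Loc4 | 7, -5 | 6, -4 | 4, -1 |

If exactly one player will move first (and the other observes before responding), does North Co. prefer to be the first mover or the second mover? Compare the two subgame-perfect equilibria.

If North Co. leads: South Co.'s best replies are Loc1→Midtown, Loc2→Downtown, Loc3→Downtown, Loc4→Downtown; North Co.'s induced payoffs -2, 0, 1, 4; outcome (Loc4, Downtown), payoffs (4, -1).
If South Co. leads: North Co.'s best replies are Uptown→Loc1, Midtown→Loc2, Downtown→Loc4; South Co.'s induced payoffs -1, 2, -1; outcome (Loc2, Midtown), payoffs (10, 2).
North Co. gets 4 moving first and 10 moving second, so North Co. prefers to move second.

second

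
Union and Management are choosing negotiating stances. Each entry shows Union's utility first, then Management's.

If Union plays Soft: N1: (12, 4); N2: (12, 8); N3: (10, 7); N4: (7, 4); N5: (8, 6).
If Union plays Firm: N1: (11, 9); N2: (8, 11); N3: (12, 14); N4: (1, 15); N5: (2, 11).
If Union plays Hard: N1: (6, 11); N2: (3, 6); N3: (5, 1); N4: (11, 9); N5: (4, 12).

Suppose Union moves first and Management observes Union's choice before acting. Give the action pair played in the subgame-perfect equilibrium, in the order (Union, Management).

(Soft, N2)

Management best-responds to each possible Union move:
- Soft → Management plays N2 (best of 4, 8, 7, 4, 6); Union gets 12.
- Firm → Management plays N4 (best of 9, 11, 14, 15, 11); Union gets 1.
- Hard → Management plays N5 (best of 11, 6, 1, 9, 12); Union gets 4.
Among 12, 1, 4, the best is 12 at Soft. Subgame-perfect outcome: (Soft, N2) with payoffs (12, 8).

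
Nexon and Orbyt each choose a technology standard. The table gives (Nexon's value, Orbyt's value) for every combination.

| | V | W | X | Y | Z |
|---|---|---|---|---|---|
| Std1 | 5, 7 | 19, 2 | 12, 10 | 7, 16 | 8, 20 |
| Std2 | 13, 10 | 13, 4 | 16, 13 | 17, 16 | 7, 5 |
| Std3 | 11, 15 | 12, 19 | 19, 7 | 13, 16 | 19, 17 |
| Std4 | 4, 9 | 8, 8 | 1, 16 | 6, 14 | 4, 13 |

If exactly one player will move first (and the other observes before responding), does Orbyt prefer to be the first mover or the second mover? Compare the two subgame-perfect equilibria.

first

If Nexon leads: Orbyt's best replies are Std1→Z, Std2→Y, Std3→W, Std4→X; Nexon's induced payoffs 8, 17, 12, 1; outcome (Std2, Y), payoffs (17, 16).
If Orbyt leads: Nexon's best replies are V→Std2, W→Std1, X→Std3, Y→Std2, Z→Std3; Orbyt's induced payoffs 10, 2, 7, 16, 17; outcome (Std3, Z), payoffs (19, 17).
Orbyt gets 17 moving first and 16 moving second, so Orbyt prefers to move first.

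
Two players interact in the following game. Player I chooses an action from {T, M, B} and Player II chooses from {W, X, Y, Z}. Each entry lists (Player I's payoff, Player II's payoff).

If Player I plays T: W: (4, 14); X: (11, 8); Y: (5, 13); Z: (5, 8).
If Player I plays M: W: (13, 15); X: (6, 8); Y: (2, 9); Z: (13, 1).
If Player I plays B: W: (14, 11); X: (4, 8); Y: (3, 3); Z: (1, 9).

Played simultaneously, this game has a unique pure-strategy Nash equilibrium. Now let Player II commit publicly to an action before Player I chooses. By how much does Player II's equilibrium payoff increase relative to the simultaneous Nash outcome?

Work backward from Player I's decision.
- W: BR = B, leader payoff 11.
- X: BR = T, leader payoff 8.
- Y: BR = T, leader payoff 13.
- Z: BR = M, leader payoff 1.
Among 11, 8, 13, 1, the best is 13 at Y. Subgame-perfect outcome: (T, Y) with payoffs (5, 13).
Now find the simultaneous Nash equilibrium.
Player I's best replies: W→B; X→T; Y→T; Z→M.
Player II's best replies: T→W; M→W; B→W.
The unique mutual best reply is (B, W), giving (14, 11).
Player II's commitment gain: 13 − 11 = 2.

2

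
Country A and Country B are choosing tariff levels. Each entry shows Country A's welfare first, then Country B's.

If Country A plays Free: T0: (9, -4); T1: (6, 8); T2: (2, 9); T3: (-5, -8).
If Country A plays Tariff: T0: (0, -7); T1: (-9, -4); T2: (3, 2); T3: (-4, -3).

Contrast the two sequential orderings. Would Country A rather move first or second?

second

If Country A leads: Country B's best replies are Free→T2, Tariff→T2; Country A's induced payoffs 2, 3; outcome (Tariff, T2), payoffs (3, 2).
If Country B leads: Country A's best replies are T0→Free, T1→Free, T2→Tariff, T3→Tariff; Country B's induced payoffs -4, 8, 2, -3; outcome (Free, T1), payoffs (6, 8).
Country A gets 3 moving first and 6 moving second, so Country A prefers to move second.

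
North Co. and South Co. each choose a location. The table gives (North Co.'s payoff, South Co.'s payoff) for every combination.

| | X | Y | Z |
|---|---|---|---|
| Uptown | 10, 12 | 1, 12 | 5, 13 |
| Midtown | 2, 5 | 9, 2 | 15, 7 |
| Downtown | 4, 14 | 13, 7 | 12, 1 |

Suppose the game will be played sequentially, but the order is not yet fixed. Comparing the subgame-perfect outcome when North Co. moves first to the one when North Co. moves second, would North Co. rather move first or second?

first

If North Co. leads: South Co.'s best replies are Uptown→Z, Midtown→Z, Downtown→X; North Co.'s induced payoffs 5, 15, 4; outcome (Midtown, Z), payoffs (15, 7).
If South Co. leads: North Co.'s best replies are X→Uptown, Y→Downtown, Z→Midtown; South Co.'s induced payoffs 12, 7, 7; outcome (Uptown, X), payoffs (10, 12).
North Co. gets 15 moving first and 10 moving second, so North Co. prefers to move first.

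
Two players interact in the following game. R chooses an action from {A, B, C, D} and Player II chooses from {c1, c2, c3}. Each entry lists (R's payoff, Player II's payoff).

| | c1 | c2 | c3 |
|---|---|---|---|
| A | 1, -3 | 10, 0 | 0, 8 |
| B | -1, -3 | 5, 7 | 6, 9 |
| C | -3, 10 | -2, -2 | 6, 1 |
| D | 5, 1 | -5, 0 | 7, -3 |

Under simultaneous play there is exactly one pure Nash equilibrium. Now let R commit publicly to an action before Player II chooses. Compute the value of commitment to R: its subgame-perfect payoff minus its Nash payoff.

1

Work backward from Player II's decision.
- A: Player II compares -3, 0, 8 and picks c3; R would get 0.
- B: Player II compares -3, 7, 9 and picks c3; R would get 6.
- C: Player II compares 10, -2, 1 and picks c1; R would get -3.
- D: Player II compares 1, 0, -3 and picks c1; R would get 5.
Among 0, 6, -3, 5, the best is 6 at B. Subgame-perfect outcome: (B, c3) with payoffs (6, 9).
Now find the simultaneous Nash equilibrium.
R's best replies: c1→D; c2→A; c3→D.
Player II's best replies: A→c3; B→c3; C→c1; D→c1.
The unique mutual best reply is (D, c1), giving (5, 1).
R's commitment gain: 6 − 5 = 1.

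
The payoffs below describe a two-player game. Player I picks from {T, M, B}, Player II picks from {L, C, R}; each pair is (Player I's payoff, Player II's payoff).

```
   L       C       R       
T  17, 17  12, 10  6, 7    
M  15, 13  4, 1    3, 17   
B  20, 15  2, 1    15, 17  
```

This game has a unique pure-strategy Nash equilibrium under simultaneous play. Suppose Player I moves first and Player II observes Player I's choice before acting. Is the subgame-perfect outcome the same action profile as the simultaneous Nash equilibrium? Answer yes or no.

Work backward from Player II's decision.
- T → Player II plays L (best of 17, 10, 7); Player I gets 17.
- M → Player II plays R (best of 13, 1, 17); Player I gets 3.
- B → Player II plays R (best of 15, 1, 17); Player I gets 15.
Among 17, 3, 15, the best is 17 at T. Subgame-perfect outcome: (T, L) with payoffs (17, 17).
Now find the simultaneous Nash equilibrium.
Player I's best replies: L→B; C→T; R→B.
Player II's best replies: T→L; M→R; B→R.
The unique mutual best reply is (B, R), giving (15, 17).
Sequential outcome (T, L) differs from the Nash profile (B, R).

no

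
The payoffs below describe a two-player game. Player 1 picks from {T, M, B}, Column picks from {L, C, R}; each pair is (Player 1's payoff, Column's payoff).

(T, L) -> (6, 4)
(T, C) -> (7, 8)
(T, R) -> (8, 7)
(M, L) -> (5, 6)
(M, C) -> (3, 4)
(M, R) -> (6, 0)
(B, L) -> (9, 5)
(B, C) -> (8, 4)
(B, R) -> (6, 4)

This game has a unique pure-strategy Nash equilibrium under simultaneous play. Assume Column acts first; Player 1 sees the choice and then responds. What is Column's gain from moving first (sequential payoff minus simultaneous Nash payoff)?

Player 1 best-responds to each possible Column move:
- L: Player 1 compares 6, 5, 9 and picks B; Column would get 5.
- C: Player 1 compares 7, 3, 8 and picks B; Column would get 4.
- R: Player 1 compares 8, 6, 6 and picks T; Column would get 7.
Column's induced payoffs are 5, 4, 7, so Column commits to R. Subgame-perfect outcome: (T, R) with payoffs (8, 7).
For the simultaneous game, intersect best replies.
Player 1's best replies: L→B; C→B; R→T.
Column's best replies: T→C; M→L; B→L.
Only (B, L) has each player best-responding; Nash payoffs (9, 5).
Column's commitment gain: 7 − 5 = 2.

2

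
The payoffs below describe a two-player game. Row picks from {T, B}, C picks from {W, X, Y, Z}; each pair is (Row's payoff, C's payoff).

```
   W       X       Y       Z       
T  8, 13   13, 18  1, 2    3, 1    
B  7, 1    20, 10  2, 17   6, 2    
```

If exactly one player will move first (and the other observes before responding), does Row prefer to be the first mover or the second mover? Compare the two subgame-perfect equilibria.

first

If Row leads: C's best replies are T→X, B→Y; Row's induced payoffs 13, 2; outcome (T, X), payoffs (13, 18).
If C leads: Row's best replies are W→T, X→B, Y→B, Z→B; C's induced payoffs 13, 10, 17, 2; outcome (B, Y), payoffs (2, 17).
Row gets 13 moving first and 2 moving second, so Row prefers to move first.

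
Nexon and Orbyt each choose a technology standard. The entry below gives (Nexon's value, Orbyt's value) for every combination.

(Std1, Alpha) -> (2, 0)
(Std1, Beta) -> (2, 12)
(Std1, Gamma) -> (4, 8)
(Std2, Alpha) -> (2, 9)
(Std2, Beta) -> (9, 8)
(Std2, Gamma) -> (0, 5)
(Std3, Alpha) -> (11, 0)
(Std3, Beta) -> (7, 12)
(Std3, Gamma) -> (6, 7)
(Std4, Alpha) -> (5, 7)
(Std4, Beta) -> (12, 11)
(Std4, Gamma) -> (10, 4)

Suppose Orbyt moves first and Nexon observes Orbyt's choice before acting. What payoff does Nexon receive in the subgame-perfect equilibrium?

Nexon best-responds to each possible Orbyt move:
- Alpha: Nexon compares 2, 2, 11, 5 and picks Std3; Orbyt would get 0.
- Beta: Nexon compares 2, 9, 7, 12 and picks Std4; Orbyt would get 11.
- Gamma: Nexon compares 4, 0, 6, 10 and picks Std4; Orbyt would get 4.
Orbyt's induced payoffs are 0, 11, 4, so Orbyt commits to Beta. Subgame-perfect outcome: (Std4, Beta) with payoffs (12, 11).

12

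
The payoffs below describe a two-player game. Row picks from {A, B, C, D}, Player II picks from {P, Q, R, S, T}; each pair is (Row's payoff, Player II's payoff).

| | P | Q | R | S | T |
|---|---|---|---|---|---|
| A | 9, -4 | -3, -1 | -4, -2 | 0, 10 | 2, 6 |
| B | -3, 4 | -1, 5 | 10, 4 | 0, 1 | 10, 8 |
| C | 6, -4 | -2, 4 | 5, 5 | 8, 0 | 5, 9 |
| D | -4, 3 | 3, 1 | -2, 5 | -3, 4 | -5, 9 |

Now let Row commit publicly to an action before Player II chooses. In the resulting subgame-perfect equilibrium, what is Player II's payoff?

Solve by backward induction (Row leads).
- A → Player II plays S (best of -4, -1, -2, 10, 6); Row gets 0.
- B → Player II plays T (best of 4, 5, 4, 1, 8); Row gets 10.
- C → Player II plays T (best of -4, 4, 5, 0, 9); Row gets 5.
- D → Player II plays T (best of 3, 1, 5, 4, 9); Row gets -5.
Among 0, 10, 5, -5, the best is 10 at B. Subgame-perfect outcome: (B, T) with payoffs (10, 8).

8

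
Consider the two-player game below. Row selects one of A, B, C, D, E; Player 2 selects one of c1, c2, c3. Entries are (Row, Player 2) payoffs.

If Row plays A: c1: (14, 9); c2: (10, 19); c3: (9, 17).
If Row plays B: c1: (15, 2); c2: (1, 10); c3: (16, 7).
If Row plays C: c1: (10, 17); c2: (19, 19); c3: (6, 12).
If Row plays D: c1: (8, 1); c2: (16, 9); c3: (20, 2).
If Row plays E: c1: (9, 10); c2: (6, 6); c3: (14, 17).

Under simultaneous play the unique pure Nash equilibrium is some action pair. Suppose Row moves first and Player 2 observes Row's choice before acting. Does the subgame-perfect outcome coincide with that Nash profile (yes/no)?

yes

Work backward from Player 2's decision.
- A: BR = c2, leader payoff 10.
- B: BR = c2, leader payoff 1.
- C: BR = c2, leader payoff 19.
- D: BR = c2, leader payoff 16.
- E: BR = c3, leader payoff 14.
Maximizing over 10, 1, 19, 16, 14, Row chooses C. Subgame-perfect outcome: (C, c2) with payoffs (19, 19).
Now find the simultaneous Nash equilibrium.
Row's best replies: c1→B; c2→C; c3→D.
Player 2's best replies: A→c2; B→c2; C→c2; D→c2; E→c3.
The unique mutual best reply is (C, c2), giving (19, 19).
Sequential outcome (C, c2) coincides with the Nash profile (C, c2).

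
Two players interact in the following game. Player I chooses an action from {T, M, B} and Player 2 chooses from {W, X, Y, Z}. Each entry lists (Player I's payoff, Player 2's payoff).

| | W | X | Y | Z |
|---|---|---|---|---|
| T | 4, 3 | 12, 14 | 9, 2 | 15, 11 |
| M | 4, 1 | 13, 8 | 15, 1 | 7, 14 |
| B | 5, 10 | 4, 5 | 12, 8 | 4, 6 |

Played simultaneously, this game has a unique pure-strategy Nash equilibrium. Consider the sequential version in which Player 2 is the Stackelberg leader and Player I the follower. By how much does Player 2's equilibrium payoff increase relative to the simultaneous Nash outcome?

1

Work backward from Player I's decision.
- W: BR = B, leader payoff 10.
- X: BR = M, leader payoff 8.
- Y: BR = M, leader payoff 1.
- Z: BR = T, leader payoff 11.
Player 2's induced payoffs are 10, 8, 1, 11, so Player 2 commits to Z. Subgame-perfect outcome: (T, Z) with payoffs (15, 11).
For the simultaneous game, intersect best replies.
Player I's best replies: W→B; X→M; Y→M; Z→T.
Player 2's best replies: T→X; M→Z; B→W.
The unique mutual best reply is (B, W), giving (5, 10).
Player 2's commitment gain: 11 − 10 = 1.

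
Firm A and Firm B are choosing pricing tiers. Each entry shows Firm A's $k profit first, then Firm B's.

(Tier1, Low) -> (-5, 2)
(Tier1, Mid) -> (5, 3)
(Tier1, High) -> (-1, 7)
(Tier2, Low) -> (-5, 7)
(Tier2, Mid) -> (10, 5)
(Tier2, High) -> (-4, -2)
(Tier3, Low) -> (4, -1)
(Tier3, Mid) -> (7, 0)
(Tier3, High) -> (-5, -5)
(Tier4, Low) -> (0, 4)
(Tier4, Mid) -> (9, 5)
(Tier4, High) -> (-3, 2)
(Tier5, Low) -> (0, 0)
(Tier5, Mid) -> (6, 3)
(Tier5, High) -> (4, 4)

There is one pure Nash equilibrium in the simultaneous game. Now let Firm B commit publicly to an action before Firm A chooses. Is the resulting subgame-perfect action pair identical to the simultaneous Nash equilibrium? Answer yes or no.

no

Solve by backward induction (Firm B leads).
- Low → Firm A plays Tier3 (best of -5, -5, 4, 0, 0); Firm B gets -1.
- Mid → Firm A plays Tier2 (best of 5, 10, 7, 9, 6); Firm B gets 5.
- High → Firm A plays Tier5 (best of -1, -4, -5, -3, 4); Firm B gets 4.
Firm B's induced payoffs are -1, 5, 4, so Firm B commits to Mid. Subgame-perfect outcome: (Tier2, Mid) with payoffs (10, 5).
Now find the simultaneous Nash equilibrium.
Firm A's best replies: Low→Tier3; Mid→Tier2; High→Tier5.
Firm B's best replies: Tier1→High; Tier2→Low; Tier3→Mid; Tier4→Mid; Tier5→High.
The unique mutual best reply is (Tier5, High), giving (4, 4).
Sequential outcome (Tier2, Mid) differs from the Nash profile (Tier5, High).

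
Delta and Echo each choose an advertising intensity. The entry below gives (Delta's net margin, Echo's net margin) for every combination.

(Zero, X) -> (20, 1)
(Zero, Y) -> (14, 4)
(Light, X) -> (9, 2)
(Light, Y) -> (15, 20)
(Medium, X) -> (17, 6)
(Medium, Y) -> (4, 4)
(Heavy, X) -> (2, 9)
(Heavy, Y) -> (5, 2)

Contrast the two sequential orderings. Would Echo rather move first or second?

first

If Delta leads: Echo's best replies are Zero→Y, Light→Y, Medium→X, Heavy→X; Delta's induced payoffs 14, 15, 17, 2; outcome (Medium, X), payoffs (17, 6).
If Echo leads: Delta's best replies are X→Zero, Y→Light; Echo's induced payoffs 1, 20; outcome (Light, Y), payoffs (15, 20).
Echo gets 20 moving first and 6 moving second, so Echo prefers to move first.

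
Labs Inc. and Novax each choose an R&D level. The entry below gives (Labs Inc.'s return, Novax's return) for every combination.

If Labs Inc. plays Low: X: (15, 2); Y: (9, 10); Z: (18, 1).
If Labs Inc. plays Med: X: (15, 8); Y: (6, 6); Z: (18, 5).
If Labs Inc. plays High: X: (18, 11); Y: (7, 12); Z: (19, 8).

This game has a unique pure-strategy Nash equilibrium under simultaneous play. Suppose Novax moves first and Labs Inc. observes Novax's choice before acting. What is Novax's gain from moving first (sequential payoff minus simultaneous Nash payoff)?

Solve by backward induction (Novax leads).
- X: Labs Inc. compares 15, 15, 18 and picks High; Novax would get 11.
- Y: Labs Inc. compares 9, 6, 7 and picks Low; Novax would get 10.
- Z: Labs Inc. compares 18, 18, 19 and picks High; Novax would get 8.
Among 11, 10, 8, the best is 11 at X. Subgame-perfect outcome: (High, X) with payoffs (18, 11).
Now find the simultaneous Nash equilibrium.
Labs Inc.'s best replies: X→High; Y→Low; Z→High.
Novax's best replies: Low→Y; Med→X; High→Y.
The unique mutual best reply is (Low, Y), giving (9, 10).
Novax's commitment gain: 11 − 10 = 1.

1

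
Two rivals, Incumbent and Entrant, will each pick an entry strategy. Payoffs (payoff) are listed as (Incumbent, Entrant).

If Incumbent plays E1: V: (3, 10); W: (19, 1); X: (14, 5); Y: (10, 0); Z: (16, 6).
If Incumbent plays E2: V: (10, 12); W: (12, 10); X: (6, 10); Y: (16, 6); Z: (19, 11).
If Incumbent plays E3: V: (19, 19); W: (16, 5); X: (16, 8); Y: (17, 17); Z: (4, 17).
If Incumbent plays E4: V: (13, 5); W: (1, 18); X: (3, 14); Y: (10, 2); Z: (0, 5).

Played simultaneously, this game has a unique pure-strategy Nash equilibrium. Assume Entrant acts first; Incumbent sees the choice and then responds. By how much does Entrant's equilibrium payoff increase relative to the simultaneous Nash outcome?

Work backward from Incumbent's decision.
- V: BR = E3, leader payoff 19.
- W: BR = E1, leader payoff 1.
- X: BR = E3, leader payoff 8.
- Y: BR = E3, leader payoff 17.
- Z: BR = E2, leader payoff 11.
Among 19, 1, 8, 17, 11, the best is 19 at V. Subgame-perfect outcome: (E3, V) with payoffs (19, 19).
For the simultaneous game, intersect best replies.
Incumbent's best replies: V→E3; W→E1; X→E3; Y→E3; Z→E2.
Entrant's best replies: E1→V; E2→V; E3→V; E4→W.
Only (E3, V) has each player best-responding; Nash payoffs (19, 19).
Entrant's commitment gain: 19 − 19 = 0.

0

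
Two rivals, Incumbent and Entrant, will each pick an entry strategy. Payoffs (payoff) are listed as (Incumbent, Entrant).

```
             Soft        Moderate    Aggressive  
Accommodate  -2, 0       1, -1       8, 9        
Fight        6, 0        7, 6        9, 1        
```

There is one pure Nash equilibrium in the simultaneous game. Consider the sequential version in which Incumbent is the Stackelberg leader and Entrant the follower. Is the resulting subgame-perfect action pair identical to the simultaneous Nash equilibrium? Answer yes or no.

no

Backward induction with Incumbent moving first.
- Accommodate: BR = Aggressive, leader payoff 8.
- Fight: BR = Moderate, leader payoff 7.
Maximizing over 8, 7, Incumbent chooses Accommodate. Subgame-perfect outcome: (Accommodate, Aggressive) with payoffs (8, 9).
Now find the simultaneous Nash equilibrium.
Incumbent's best replies: Soft→Fight; Moderate→Fight; Aggressive→Fight.
Entrant's best replies: Accommodate→Aggressive; Fight→Moderate.
The unique mutual best reply is (Fight, Moderate), giving (7, 6).
Sequential outcome (Accommodate, Aggressive) differs from the Nash profile (Fight, Moderate).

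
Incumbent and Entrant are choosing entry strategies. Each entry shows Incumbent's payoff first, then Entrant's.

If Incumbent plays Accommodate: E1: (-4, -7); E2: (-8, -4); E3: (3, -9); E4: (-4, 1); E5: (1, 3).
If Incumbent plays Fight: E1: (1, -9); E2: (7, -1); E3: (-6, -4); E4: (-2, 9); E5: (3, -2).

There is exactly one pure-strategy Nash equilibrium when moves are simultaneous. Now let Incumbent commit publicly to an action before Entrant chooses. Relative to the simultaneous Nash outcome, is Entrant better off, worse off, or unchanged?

worse off

Backward induction with Incumbent moving first.
- Accommodate: BR = E5, leader payoff 1.
- Fight: BR = E4, leader payoff -2.
Among 1, -2, the best is 1 at Accommodate. Subgame-perfect outcome: (Accommodate, E5) with payoffs (1, 3).
For the simultaneous game, intersect best replies.
Incumbent's best replies: E1→Fight; E2→Fight; E3→Accommodate; E4→Fight; E5→Fight.
Entrant's best replies: Accommodate→E5; Fight→E4.
The unique mutual best reply is (Fight, E4), giving (-2, 9).
Entrant earns 3 sequentially versus 9 at the Nash outcome: worse off.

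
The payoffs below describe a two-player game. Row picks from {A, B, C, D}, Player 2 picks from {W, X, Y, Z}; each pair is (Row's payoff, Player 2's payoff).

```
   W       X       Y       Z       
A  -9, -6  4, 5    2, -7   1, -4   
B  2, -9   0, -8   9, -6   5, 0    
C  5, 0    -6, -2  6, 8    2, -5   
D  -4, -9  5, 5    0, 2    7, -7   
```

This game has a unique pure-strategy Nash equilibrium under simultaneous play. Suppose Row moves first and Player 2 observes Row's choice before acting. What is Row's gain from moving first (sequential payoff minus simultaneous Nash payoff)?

Player 2 best-responds to each possible Row move:
- A → Player 2 plays X (best of -6, 5, -7, -4); Row gets 4.
- B → Player 2 plays Z (best of -9, -8, -6, 0); Row gets 5.
- C → Player 2 plays Y (best of 0, -2, 8, -5); Row gets 6.
- D → Player 2 plays X (best of -9, 5, 2, -7); Row gets 5.
Row's induced payoffs are 4, 5, 6, 5, so Row commits to C. Subgame-perfect outcome: (C, Y) with payoffs (6, 8).
Now find the simultaneous Nash equilibrium.
Row's best replies: W→C; X→D; Y→B; Z→D.
Player 2's best replies: A→X; B→Z; C→Y; D→X.
Only (D, X) has each player best-responding; Nash payoffs (5, 5).
Row's commitment gain: 6 − 5 = 1.

1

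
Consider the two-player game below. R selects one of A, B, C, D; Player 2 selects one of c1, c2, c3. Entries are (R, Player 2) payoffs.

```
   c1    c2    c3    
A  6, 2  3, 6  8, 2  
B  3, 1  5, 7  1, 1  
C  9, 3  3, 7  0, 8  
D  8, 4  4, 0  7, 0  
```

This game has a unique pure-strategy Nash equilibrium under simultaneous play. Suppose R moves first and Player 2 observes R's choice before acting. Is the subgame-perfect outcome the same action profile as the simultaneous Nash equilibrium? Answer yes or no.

Solve by backward induction (R leads).
- A: BR = c2, leader payoff 3.
- B: BR = c2, leader payoff 5.
- C: BR = c3, leader payoff 0.
- D: BR = c1, leader payoff 8.
R's induced payoffs are 3, 5, 0, 8, so R commits to D. Subgame-perfect outcome: (D, c1) with payoffs (8, 4).
For the simultaneous game, intersect best replies.
R's best replies: c1→C; c2→B; c3→A.
Player 2's best replies: A→c2; B→c2; C→c3; D→c1.
Only (B, c2) has each player best-responding; Nash payoffs (5, 7).
Sequential outcome (D, c1) differs from the Nash profile (B, c2).

no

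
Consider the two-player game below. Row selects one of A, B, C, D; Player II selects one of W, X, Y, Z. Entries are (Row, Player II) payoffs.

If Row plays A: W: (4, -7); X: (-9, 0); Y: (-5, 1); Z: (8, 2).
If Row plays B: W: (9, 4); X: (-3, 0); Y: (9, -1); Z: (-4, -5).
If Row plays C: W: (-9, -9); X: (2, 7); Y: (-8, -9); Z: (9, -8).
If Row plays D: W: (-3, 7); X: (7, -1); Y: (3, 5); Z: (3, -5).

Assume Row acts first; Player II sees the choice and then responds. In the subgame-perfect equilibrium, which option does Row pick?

B

Player II best-responds to each possible Row move:
- A: Player II compares -7, 0, 1, 2 and picks Z; Row would get 8.
- B: Player II compares 4, 0, -1, -5 and picks W; Row would get 9.
- C: Player II compares -9, 7, -9, -8 and picks X; Row would get 2.
- D: Player II compares 7, -1, 5, -5 and picks W; Row would get -3.
Maximizing over 8, 9, 2, -3, Row chooses B. Subgame-perfect outcome: (B, W) with payoffs (9, 4).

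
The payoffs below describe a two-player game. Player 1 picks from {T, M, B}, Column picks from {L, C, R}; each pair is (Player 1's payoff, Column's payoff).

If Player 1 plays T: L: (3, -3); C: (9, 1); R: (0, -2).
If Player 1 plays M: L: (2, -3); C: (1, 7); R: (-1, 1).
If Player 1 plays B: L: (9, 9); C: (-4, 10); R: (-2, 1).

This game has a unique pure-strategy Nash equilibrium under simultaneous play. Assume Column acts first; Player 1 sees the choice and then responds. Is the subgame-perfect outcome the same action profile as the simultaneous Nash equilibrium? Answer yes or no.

no

Work backward from Player 1's decision.
- L → Player 1 plays B (best of 3, 2, 9); Column gets 9.
- C → Player 1 plays T (best of 9, 1, -4); Column gets 1.
- R → Player 1 plays T (best of 0, -1, -2); Column gets -2.
Maximizing over 9, 1, -2, Column chooses L. Subgame-perfect outcome: (B, L) with payoffs (9, 9).
Now find the simultaneous Nash equilibrium.
Player 1's best replies: L→B; C→T; R→T.
Column's best replies: T→C; M→C; B→C.
The unique mutual best reply is (T, C), giving (9, 1).
Sequential outcome (B, L) differs from the Nash profile (T, C).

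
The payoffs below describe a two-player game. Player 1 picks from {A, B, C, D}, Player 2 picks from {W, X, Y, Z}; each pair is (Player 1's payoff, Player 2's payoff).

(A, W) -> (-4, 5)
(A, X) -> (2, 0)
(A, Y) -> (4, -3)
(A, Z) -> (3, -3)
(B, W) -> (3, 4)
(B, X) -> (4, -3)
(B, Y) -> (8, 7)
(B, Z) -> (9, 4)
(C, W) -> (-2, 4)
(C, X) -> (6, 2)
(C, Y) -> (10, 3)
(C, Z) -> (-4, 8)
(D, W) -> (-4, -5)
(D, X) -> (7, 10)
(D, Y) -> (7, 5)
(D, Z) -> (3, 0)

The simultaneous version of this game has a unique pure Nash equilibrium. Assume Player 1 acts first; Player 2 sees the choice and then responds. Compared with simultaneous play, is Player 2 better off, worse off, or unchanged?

Player 2 best-responds to each possible Player 1 move:
- A: BR = W, leader payoff -4.
- B: BR = Y, leader payoff 8.
- C: BR = Z, leader payoff -4.
- D: BR = X, leader payoff 7.
Player 1's induced payoffs are -4, 8, -4, 7, so Player 1 commits to B. Subgame-perfect outcome: (B, Y) with payoffs (8, 7).
For the simultaneous game, intersect best replies.
Player 1's best replies: W→B; X→D; Y→C; Z→B.
Player 2's best replies: A→W; B→Y; C→Z; D→X.
Only (D, X) has each player best-responding; Nash payoffs (7, 10).
Player 2 earns 7 sequentially versus 10 at the Nash outcome: worse off.

worse off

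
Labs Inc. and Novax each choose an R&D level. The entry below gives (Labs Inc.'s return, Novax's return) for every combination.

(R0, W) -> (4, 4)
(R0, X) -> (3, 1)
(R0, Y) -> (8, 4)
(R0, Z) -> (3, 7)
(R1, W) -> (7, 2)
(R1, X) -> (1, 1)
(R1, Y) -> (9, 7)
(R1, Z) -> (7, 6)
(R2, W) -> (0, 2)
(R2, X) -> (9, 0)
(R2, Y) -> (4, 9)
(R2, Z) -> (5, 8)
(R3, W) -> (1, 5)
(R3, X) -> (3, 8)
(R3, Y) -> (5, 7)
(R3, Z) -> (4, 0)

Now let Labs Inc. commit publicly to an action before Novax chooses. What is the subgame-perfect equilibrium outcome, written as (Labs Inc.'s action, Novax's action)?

Novax best-responds to each possible Labs Inc. move:
- R0: BR = Z, leader payoff 3.
- R1: BR = Y, leader payoff 9.
- R2: BR = Y, leader payoff 4.
- R3: BR = X, leader payoff 3.
Among 3, 9, 4, 3, the best is 9 at R1. Subgame-perfect outcome: (R1, Y) with payoffs (9, 7).

(R1, Y)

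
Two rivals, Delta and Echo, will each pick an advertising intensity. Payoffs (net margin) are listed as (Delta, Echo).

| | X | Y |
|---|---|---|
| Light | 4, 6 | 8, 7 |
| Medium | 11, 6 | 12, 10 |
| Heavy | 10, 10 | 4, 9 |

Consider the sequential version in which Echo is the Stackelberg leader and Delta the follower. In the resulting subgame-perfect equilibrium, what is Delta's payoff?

Delta best-responds to each possible Echo move:
- X → Delta plays Medium (best of 4, 11, 10); Echo gets 6.
- Y → Delta plays Medium (best of 8, 12, 4); Echo gets 10.
Among 6, 10, the best is 10 at Y. Subgame-perfect outcome: (Medium, Y) with payoffs (12, 10).

12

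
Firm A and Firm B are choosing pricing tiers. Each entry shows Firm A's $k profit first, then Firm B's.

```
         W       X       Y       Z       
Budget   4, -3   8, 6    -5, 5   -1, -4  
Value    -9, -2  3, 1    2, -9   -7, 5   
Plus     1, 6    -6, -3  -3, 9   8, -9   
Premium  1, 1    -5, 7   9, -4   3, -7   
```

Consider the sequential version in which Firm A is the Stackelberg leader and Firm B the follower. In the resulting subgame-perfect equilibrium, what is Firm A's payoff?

8

Solve by backward induction (Firm A leads).
- Budget: BR = X, leader payoff 8.
- Value: BR = Z, leader payoff -7.
- Plus: BR = Y, leader payoff -3.
- Premium: BR = X, leader payoff -5.
Maximizing over 8, -7, -3, -5, Firm A chooses Budget. Subgame-perfect outcome: (Budget, X) with payoffs (8, 6).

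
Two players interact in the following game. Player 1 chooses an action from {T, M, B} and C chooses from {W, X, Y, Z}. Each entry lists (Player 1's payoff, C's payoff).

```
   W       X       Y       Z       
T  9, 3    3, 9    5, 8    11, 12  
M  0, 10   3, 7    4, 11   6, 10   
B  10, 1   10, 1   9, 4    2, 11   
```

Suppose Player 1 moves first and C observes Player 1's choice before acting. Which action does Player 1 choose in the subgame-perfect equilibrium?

T

C best-responds to each possible Player 1 move:
- T: BR = Z, leader payoff 11.
- M: BR = Y, leader payoff 4.
- B: BR = Z, leader payoff 2.
Maximizing over 11, 4, 2, Player 1 chooses T. Subgame-perfect outcome: (T, Z) with payoffs (11, 12).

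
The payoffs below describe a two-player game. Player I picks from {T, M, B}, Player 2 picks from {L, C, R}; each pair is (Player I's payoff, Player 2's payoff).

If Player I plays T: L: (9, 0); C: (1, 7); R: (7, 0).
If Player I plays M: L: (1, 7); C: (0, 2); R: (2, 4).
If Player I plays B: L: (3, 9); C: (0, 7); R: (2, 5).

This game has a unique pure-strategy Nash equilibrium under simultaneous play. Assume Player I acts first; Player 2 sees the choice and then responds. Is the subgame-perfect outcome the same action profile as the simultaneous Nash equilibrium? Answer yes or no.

Solve by backward induction (Player I leads).
- T: BR = C, leader payoff 1.
- M: BR = L, leader payoff 1.
- B: BR = L, leader payoff 3.
Player I's induced payoffs are 1, 1, 3, so Player I commits to B. Subgame-perfect outcome: (B, L) with payoffs (3, 9).
For the simultaneous game, intersect best replies.
Player I's best replies: L→T; C→T; R→T.
Player 2's best replies: T→C; M→L; B→L.
Only (T, C) has each player best-responding; Nash payoffs (1, 7).
Sequential outcome (B, L) differs from the Nash profile (T, C).

no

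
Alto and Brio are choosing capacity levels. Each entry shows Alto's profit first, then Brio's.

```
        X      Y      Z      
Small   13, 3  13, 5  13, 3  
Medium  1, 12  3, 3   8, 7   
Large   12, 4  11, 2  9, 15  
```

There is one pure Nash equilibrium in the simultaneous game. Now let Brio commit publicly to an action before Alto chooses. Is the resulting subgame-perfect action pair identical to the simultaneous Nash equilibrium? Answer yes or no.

yes

Work backward from Alto's decision.
- X: BR = Small, leader payoff 3.
- Y: BR = Small, leader payoff 5.
- Z: BR = Small, leader payoff 3.
Maximizing over 3, 5, 3, Brio chooses Y. Subgame-perfect outcome: (Small, Y) with payoffs (13, 5).
For the simultaneous game, intersect best replies.
Alto's best replies: X→Small; Y→Small; Z→Small.
Brio's best replies: Small→Y; Medium→X; Large→Z.
The unique mutual best reply is (Small, Y), giving (13, 5).
Sequential outcome (Small, Y) coincides with the Nash profile (Small, Y).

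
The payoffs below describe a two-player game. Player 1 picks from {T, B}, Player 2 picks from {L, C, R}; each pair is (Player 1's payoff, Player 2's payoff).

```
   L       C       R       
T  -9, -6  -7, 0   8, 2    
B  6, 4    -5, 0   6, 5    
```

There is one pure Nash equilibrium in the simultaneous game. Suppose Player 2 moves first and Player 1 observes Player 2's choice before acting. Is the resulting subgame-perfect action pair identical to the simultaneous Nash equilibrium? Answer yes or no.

Solve by backward induction (Player 2 leads).
- L: Player 1 compares -9, 6 and picks B; Player 2 would get 4.
- C: Player 1 compares -7, -5 and picks B; Player 2 would get 0.
- R: Player 1 compares 8, 6 and picks T; Player 2 would get 2.
Player 2's induced payoffs are 4, 0, 2, so Player 2 commits to L. Subgame-perfect outcome: (B, L) with payoffs (6, 4).
Under simultaneous play:
Player 1's best replies: L→B; C→B; R→T.
Player 2's best replies: T→R; B→R.
The unique mutual best reply is (T, R), giving (8, 2).
Sequential outcome (B, L) differs from the Nash profile (T, R).

no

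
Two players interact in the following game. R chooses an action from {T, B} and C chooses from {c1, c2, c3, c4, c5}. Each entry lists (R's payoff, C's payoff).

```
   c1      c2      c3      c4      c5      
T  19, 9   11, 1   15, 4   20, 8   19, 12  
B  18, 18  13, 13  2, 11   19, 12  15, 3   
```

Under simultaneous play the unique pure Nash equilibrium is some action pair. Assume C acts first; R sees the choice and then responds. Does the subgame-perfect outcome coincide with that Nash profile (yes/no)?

no

Backward induction with C moving first.
- c1: BR = T, leader payoff 9.
- c2: BR = B, leader payoff 13.
- c3: BR = T, leader payoff 4.
- c4: BR = T, leader payoff 8.
- c5: BR = T, leader payoff 12.
C's induced payoffs are 9, 13, 4, 8, 12, so C commits to c2. Subgame-perfect outcome: (B, c2) with payoffs (13, 13).
For the simultaneous game, intersect best replies.
R's best replies: c1→T; c2→B; c3→T; c4→T; c5→T.
C's best replies: T→c5; B→c1.
Only (T, c5) has each player best-responding; Nash payoffs (19, 12).
Sequential outcome (B, c2) differs from the Nash profile (T, c5).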